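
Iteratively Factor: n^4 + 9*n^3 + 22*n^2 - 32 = (n + 4)*(n^3 + 5*n^2 + 2*n - 8) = (n + 4)^2*(n^2 + n - 2) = (n + 2)*(n + 4)^2*(n - 1)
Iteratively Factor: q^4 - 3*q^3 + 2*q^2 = (q)*(q^3 - 3*q^2 + 2*q) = q*(q - 1)*(q^2 - 2*q) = q*(q - 2)*(q - 1)*(q)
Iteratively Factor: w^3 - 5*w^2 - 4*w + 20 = (w - 5)*(w^2 - 4) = (w - 5)*(w + 2)*(w - 2)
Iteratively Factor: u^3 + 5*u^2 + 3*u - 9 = (u + 3)*(u^2 + 2*u - 3) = (u + 3)^2*(u - 1)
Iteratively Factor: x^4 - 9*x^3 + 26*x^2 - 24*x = (x - 4)*(x^3 - 5*x^2 + 6*x) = x*(x - 4)*(x^2 - 5*x + 6) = x*(x - 4)*(x - 3)*(x - 2)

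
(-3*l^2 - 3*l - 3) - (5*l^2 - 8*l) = -8*l^2 + 5*l - 3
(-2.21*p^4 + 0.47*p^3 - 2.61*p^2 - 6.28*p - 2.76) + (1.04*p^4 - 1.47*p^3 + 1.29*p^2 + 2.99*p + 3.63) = -1.17*p^4 - 1.0*p^3 - 1.32*p^2 - 3.29*p + 0.87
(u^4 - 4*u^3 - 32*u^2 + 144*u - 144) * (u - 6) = u^5 - 10*u^4 - 8*u^3 + 336*u^2 - 1008*u + 864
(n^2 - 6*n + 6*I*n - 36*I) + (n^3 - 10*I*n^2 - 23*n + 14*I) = n^3 + n^2 - 10*I*n^2 - 29*n + 6*I*n - 22*I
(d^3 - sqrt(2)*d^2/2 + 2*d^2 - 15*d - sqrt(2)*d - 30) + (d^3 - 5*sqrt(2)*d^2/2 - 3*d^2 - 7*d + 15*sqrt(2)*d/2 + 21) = 2*d^3 - 3*sqrt(2)*d^2 - d^2 - 22*d + 13*sqrt(2)*d/2 - 9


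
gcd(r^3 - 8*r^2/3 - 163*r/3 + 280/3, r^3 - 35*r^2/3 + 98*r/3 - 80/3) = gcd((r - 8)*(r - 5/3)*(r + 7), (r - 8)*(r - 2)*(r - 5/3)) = r^2 - 29*r/3 + 40/3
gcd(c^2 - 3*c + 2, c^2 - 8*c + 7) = c - 1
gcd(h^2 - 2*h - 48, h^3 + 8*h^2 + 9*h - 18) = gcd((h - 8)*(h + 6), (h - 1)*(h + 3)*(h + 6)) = h + 6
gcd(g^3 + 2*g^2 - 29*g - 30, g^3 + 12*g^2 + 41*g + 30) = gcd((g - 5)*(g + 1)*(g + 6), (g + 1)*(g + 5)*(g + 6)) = g^2 + 7*g + 6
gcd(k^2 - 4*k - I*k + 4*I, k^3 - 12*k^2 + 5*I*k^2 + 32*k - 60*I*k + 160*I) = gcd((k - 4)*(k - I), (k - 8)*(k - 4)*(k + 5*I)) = k - 4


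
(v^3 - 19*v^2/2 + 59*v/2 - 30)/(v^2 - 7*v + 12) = v - 5/2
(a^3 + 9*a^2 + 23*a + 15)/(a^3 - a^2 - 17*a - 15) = (a + 5)/(a - 5)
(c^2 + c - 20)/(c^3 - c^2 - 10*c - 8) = (c + 5)/(c^2 + 3*c + 2)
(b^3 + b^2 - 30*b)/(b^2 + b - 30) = b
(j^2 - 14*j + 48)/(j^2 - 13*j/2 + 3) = 2*(j - 8)/(2*j - 1)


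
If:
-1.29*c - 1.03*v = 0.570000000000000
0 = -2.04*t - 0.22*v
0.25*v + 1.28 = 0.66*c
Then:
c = 1.17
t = 0.22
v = -2.02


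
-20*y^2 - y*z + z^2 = (-5*y + z)*(4*y + z)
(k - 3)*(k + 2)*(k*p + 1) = k^3*p - k^2*p + k^2 - 6*k*p - k - 6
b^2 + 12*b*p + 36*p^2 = (b + 6*p)^2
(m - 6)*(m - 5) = m^2 - 11*m + 30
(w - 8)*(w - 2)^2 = w^3 - 12*w^2 + 36*w - 32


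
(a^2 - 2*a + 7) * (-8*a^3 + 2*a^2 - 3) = -8*a^5 + 18*a^4 - 60*a^3 + 11*a^2 + 6*a - 21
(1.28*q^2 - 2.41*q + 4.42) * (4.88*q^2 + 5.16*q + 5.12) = 6.2464*q^4 - 5.156*q^3 + 15.6876*q^2 + 10.468*q + 22.6304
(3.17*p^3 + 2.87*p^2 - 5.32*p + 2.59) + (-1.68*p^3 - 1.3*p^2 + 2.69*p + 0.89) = 1.49*p^3 + 1.57*p^2 - 2.63*p + 3.48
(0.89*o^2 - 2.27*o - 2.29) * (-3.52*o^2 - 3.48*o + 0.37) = -3.1328*o^4 + 4.8932*o^3 + 16.2897*o^2 + 7.1293*o - 0.8473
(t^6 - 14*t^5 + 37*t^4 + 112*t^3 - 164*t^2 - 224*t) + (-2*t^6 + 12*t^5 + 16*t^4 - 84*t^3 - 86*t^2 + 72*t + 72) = -t^6 - 2*t^5 + 53*t^4 + 28*t^3 - 250*t^2 - 152*t + 72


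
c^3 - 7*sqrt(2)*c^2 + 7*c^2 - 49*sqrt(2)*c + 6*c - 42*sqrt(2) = (c + 1)*(c + 6)*(c - 7*sqrt(2))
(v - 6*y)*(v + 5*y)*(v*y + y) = v^3*y - v^2*y^2 + v^2*y - 30*v*y^3 - v*y^2 - 30*y^3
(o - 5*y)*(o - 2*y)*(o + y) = o^3 - 6*o^2*y + 3*o*y^2 + 10*y^3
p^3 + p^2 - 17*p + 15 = (p - 3)*(p - 1)*(p + 5)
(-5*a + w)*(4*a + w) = -20*a^2 - a*w + w^2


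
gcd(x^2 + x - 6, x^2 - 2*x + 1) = 1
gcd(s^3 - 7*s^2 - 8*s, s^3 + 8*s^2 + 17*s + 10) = s + 1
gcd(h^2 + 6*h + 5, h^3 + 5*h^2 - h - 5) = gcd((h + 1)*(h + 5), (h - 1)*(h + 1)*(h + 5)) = h^2 + 6*h + 5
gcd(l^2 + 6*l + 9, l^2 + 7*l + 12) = l + 3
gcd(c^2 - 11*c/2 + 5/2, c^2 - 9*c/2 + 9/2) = 1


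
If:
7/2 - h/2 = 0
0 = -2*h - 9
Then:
No Solution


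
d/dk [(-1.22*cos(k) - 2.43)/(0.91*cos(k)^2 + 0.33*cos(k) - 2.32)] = (1.1102*sin(k)^2 - 4.4226*cos(k) - 4.7425)*sin(k)/(0.91*cos(k)^2 + 0.33*cos(k) - 2.32)^2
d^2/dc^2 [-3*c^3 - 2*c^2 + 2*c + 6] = -18*c - 4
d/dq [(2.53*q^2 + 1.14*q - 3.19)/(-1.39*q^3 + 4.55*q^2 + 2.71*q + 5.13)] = (3.5167*q^4 + 3.1692*q^3 - 11.633*q^2 + 54.9868*q + 14.4931)/(1.9321*q^6 - 12.649*q^5 + 13.1687*q^4 + 10.3996*q^3 + 54.0271*q^2 + 27.8046*q + 26.3169)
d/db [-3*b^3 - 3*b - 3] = -9*b^2 - 3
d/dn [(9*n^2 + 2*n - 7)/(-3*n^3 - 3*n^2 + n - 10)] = (27*n^4 + 12*n^3 - 48*n^2 - 222*n - 13)/(9*n^6 + 18*n^5 + 3*n^4 + 54*n^3 + 61*n^2 - 20*n + 100)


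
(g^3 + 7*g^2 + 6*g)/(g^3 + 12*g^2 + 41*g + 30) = g/(g + 5)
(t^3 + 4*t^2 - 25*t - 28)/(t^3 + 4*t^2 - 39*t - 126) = (t^2 - 3*t - 4)/(t^2 - 3*t - 18)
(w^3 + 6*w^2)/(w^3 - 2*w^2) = (w + 6)/(w - 2)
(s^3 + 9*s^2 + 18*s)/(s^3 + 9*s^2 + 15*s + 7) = s*(s^2 + 9*s + 18)/(s^3 + 9*s^2 + 15*s + 7)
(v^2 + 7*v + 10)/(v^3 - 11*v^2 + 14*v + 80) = (v + 5)/(v^2 - 13*v + 40)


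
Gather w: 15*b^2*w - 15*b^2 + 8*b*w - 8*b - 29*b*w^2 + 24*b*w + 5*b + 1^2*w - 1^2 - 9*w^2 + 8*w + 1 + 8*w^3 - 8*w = -15*b^2 - 3*b + 8*w^3 + w^2*(-29*b - 9) + w*(15*b^2 + 32*b + 1)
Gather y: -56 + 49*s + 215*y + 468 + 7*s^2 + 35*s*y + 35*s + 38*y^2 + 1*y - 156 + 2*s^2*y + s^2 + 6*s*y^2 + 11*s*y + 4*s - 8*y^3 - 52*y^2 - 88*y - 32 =8*s^2 + 88*s - 8*y^3 + y^2*(6*s - 14) + y*(2*s^2 + 46*s + 128) + 224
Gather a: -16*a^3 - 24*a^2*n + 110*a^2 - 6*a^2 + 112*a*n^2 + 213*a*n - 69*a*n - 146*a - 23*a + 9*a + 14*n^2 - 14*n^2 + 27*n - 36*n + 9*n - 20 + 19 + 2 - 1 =-16*a^3 + a^2*(104 - 24*n) + a*(112*n^2 + 144*n - 160)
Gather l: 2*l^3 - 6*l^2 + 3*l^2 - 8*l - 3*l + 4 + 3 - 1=2*l^3 - 3*l^2 - 11*l + 6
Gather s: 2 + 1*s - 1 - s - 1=0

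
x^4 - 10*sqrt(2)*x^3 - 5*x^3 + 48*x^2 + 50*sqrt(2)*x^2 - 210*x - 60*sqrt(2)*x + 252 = (x - 3)*(x - 2)*(x - 7*sqrt(2))*(x - 3*sqrt(2))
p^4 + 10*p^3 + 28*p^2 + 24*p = p*(p + 2)^2*(p + 6)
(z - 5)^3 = z^3 - 15*z^2 + 75*z - 125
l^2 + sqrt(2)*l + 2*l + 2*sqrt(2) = (l + 2)*(l + sqrt(2))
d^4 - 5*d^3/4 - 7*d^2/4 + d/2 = d*(d - 2)*(d - 1/4)*(d + 1)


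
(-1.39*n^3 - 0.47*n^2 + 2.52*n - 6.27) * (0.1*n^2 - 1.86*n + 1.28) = -0.139*n^5 + 2.5384*n^4 - 0.653*n^3 - 5.9158*n^2 + 14.8878*n - 8.0256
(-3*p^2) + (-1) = -3*p^2 - 1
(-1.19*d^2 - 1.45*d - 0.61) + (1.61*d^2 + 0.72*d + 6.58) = 0.42*d^2 - 0.73*d + 5.97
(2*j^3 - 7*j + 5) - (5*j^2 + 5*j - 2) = 2*j^3 - 5*j^2 - 12*j + 7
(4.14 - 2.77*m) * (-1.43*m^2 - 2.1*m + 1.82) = 3.9611*m^3 - 0.103199999999999*m^2 - 13.7354*m + 7.5348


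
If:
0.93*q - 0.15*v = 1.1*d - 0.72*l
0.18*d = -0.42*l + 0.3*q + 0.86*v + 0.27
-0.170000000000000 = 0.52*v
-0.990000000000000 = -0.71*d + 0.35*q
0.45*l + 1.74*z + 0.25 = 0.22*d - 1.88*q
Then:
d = 2.67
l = 0.67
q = 2.58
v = -0.33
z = -2.77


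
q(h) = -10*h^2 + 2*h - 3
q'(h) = 2 - 20*h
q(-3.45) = -128.92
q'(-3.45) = 71.00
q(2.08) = -42.10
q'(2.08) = -39.60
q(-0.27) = -4.27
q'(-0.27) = 7.40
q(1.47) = -21.67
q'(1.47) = -27.40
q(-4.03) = -173.47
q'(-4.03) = 82.60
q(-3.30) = -118.50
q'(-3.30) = 68.00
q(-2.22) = -56.72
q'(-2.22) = 46.40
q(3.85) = -143.52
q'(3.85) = -75.00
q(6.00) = -351.00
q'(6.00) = -118.00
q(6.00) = -351.00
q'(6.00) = -118.00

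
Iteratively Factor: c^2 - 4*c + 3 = (c - 3)*(c - 1)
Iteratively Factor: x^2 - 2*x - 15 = (x + 3)*(x - 5)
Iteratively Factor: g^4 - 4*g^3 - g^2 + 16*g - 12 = (g + 2)*(g^3 - 6*g^2 + 11*g - 6) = (g - 2)*(g + 2)*(g^2 - 4*g + 3) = (g - 3)*(g - 2)*(g + 2)*(g - 1)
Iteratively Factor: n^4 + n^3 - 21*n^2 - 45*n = (n + 3)*(n^3 - 2*n^2 - 15*n) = n*(n + 3)*(n^2 - 2*n - 15) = n*(n - 5)*(n + 3)*(n + 3)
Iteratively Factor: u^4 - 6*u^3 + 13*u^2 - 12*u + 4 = (u - 2)*(u^3 - 4*u^2 + 5*u - 2) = (u - 2)*(u - 1)*(u^2 - 3*u + 2) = (u - 2)^2*(u - 1)*(u - 1)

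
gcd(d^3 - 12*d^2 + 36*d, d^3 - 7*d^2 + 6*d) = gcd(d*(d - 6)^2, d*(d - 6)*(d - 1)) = d^2 - 6*d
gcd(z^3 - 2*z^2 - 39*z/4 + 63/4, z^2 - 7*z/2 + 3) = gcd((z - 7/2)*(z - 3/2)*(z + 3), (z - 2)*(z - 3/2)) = z - 3/2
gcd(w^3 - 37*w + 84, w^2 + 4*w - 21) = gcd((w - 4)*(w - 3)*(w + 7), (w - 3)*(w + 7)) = w^2 + 4*w - 21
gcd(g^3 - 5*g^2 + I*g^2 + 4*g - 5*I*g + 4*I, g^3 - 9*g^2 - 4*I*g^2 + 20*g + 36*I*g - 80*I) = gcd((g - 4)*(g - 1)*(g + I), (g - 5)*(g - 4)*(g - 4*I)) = g - 4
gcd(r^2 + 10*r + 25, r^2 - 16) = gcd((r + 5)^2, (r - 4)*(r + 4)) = 1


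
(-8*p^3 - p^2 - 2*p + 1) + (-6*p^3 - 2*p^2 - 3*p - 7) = -14*p^3 - 3*p^2 - 5*p - 6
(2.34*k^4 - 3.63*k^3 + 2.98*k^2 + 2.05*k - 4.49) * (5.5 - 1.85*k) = -4.329*k^5 + 19.5855*k^4 - 25.478*k^3 + 12.5975*k^2 + 19.5815*k - 24.695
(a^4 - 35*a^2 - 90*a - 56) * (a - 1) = a^5 - a^4 - 35*a^3 - 55*a^2 + 34*a + 56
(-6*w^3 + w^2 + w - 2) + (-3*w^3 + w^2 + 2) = -9*w^3 + 2*w^2 + w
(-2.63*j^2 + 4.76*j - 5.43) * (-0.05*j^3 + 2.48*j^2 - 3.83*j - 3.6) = 0.1315*j^5 - 6.7604*j^4 + 22.1492*j^3 - 22.2292*j^2 + 3.6609*j + 19.548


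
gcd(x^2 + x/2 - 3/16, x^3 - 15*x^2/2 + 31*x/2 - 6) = 1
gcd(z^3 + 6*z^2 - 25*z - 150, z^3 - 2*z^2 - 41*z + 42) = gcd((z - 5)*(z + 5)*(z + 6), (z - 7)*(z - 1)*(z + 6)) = z + 6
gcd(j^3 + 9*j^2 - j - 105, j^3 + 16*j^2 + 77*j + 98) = j + 7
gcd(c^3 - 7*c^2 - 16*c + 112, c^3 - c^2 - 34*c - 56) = c^2 - 3*c - 28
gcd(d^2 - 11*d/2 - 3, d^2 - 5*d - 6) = d - 6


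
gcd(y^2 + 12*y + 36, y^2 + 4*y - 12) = y + 6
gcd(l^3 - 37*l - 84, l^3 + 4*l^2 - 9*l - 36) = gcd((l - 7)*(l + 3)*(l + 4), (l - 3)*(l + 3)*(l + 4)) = l^2 + 7*l + 12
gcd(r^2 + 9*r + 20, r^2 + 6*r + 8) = r + 4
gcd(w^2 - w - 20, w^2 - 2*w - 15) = w - 5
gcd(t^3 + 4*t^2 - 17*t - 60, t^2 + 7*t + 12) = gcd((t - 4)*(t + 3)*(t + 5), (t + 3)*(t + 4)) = t + 3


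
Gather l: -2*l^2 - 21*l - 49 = -2*l^2 - 21*l - 49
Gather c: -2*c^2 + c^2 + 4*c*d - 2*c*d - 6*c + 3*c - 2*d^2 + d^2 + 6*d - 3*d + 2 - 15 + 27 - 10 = -c^2 + c*(2*d - 3) - d^2 + 3*d + 4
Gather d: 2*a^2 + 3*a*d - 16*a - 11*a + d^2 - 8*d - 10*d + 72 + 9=2*a^2 - 27*a + d^2 + d*(3*a - 18) + 81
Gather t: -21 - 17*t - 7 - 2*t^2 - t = -2*t^2 - 18*t - 28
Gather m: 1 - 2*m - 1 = -2*m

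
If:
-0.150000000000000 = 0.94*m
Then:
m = -0.16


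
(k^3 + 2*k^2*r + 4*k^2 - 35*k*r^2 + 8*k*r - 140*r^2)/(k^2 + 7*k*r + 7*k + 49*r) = (k^2 - 5*k*r + 4*k - 20*r)/(k + 7)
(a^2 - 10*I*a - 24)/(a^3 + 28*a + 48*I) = (a - 4*I)/(a^2 + 6*I*a - 8)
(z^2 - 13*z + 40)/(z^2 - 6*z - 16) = (z - 5)/(z + 2)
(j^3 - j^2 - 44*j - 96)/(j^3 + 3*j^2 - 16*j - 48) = (j - 8)/(j - 4)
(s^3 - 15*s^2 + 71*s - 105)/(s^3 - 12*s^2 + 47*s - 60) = (s - 7)/(s - 4)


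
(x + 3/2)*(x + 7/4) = x^2 + 13*x/4 + 21/8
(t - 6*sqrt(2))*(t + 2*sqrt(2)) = t^2 - 4*sqrt(2)*t - 24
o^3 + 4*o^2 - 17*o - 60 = (o - 4)*(o + 3)*(o + 5)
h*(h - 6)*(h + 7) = h^3 + h^2 - 42*h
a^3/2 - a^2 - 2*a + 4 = (a/2 + 1)*(a - 2)^2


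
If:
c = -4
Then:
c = -4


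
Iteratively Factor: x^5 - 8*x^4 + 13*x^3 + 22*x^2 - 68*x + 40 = (x - 2)*(x^4 - 6*x^3 + x^2 + 24*x - 20) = (x - 5)*(x - 2)*(x^3 - x^2 - 4*x + 4) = (x - 5)*(x - 2)*(x + 2)*(x^2 - 3*x + 2) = (x - 5)*(x - 2)^2*(x + 2)*(x - 1)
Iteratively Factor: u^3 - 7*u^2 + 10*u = (u - 5)*(u^2 - 2*u) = u*(u - 5)*(u - 2)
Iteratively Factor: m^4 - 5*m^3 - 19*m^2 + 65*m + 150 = (m - 5)*(m^3 - 19*m - 30) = (m - 5)*(m + 2)*(m^2 - 2*m - 15) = (m - 5)*(m + 2)*(m + 3)*(m - 5)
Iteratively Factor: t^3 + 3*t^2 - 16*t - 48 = (t - 4)*(t^2 + 7*t + 12) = (t - 4)*(t + 3)*(t + 4)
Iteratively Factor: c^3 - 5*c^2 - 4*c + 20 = (c - 2)*(c^2 - 3*c - 10) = (c - 5)*(c - 2)*(c + 2)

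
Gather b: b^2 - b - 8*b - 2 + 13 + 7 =b^2 - 9*b + 18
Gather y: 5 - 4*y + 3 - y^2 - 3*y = -y^2 - 7*y + 8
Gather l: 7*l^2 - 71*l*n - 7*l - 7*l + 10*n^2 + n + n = 7*l^2 + l*(-71*n - 14) + 10*n^2 + 2*n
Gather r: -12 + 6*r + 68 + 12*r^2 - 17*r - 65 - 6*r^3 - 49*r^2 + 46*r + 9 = -6*r^3 - 37*r^2 + 35*r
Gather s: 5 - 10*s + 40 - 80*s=45 - 90*s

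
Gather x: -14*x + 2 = 2 - 14*x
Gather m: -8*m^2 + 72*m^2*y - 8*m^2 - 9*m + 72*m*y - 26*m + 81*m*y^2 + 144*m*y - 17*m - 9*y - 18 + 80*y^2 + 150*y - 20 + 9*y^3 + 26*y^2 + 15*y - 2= m^2*(72*y - 16) + m*(81*y^2 + 216*y - 52) + 9*y^3 + 106*y^2 + 156*y - 40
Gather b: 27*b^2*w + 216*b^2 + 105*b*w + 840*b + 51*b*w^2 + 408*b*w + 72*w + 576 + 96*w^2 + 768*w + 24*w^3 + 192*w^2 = b^2*(27*w + 216) + b*(51*w^2 + 513*w + 840) + 24*w^3 + 288*w^2 + 840*w + 576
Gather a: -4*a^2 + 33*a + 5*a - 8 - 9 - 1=-4*a^2 + 38*a - 18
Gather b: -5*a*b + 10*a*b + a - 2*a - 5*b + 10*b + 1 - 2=-a + b*(5*a + 5) - 1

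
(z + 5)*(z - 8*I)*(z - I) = z^3 + 5*z^2 - 9*I*z^2 - 8*z - 45*I*z - 40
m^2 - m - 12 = (m - 4)*(m + 3)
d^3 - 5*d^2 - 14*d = d*(d - 7)*(d + 2)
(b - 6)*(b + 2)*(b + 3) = b^3 - b^2 - 24*b - 36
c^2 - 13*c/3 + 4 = (c - 3)*(c - 4/3)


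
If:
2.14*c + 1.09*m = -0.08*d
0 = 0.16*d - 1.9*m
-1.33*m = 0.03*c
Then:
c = 0.00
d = 0.00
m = 0.00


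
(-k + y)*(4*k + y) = -4*k^2 + 3*k*y + y^2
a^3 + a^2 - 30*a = a*(a - 5)*(a + 6)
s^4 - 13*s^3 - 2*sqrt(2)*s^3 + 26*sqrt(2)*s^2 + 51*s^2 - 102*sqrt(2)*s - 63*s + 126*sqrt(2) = (s - 7)*(s - 3)^2*(s - 2*sqrt(2))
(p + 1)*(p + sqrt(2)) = p^2 + p + sqrt(2)*p + sqrt(2)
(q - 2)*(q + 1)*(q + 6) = q^3 + 5*q^2 - 8*q - 12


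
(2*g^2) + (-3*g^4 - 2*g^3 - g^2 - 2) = -3*g^4 - 2*g^3 + g^2 - 2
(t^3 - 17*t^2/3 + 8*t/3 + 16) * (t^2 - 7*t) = t^5 - 38*t^4/3 + 127*t^3/3 - 8*t^2/3 - 112*t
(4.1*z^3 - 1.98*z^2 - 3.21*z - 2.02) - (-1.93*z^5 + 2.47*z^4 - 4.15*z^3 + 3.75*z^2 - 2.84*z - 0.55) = 1.93*z^5 - 2.47*z^4 + 8.25*z^3 - 5.73*z^2 - 0.37*z - 1.47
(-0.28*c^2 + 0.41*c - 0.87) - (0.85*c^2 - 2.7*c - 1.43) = -1.13*c^2 + 3.11*c + 0.56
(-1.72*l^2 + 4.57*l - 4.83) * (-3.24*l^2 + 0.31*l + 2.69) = 5.5728*l^4 - 15.34*l^3 + 12.4391*l^2 + 10.796*l - 12.9927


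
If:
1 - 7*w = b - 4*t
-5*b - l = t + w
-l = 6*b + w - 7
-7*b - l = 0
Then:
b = -19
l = 133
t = -26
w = -12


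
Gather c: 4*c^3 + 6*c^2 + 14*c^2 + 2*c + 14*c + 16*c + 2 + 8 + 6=4*c^3 + 20*c^2 + 32*c + 16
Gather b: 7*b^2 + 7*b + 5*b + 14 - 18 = 7*b^2 + 12*b - 4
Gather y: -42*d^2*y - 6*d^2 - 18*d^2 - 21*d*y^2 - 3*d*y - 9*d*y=-24*d^2 - 21*d*y^2 + y*(-42*d^2 - 12*d)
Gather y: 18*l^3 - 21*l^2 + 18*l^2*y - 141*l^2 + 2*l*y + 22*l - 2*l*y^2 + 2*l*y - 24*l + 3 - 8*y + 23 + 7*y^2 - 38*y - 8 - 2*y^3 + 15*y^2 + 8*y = 18*l^3 - 162*l^2 - 2*l - 2*y^3 + y^2*(22 - 2*l) + y*(18*l^2 + 4*l - 38) + 18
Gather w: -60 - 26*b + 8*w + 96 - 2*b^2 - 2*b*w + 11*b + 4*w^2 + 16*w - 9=-2*b^2 - 15*b + 4*w^2 + w*(24 - 2*b) + 27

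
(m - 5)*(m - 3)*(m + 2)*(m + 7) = m^4 + m^3 - 43*m^2 + 23*m + 210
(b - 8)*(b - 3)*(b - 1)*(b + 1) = b^4 - 11*b^3 + 23*b^2 + 11*b - 24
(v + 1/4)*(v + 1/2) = v^2 + 3*v/4 + 1/8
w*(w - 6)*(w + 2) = w^3 - 4*w^2 - 12*w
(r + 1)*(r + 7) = r^2 + 8*r + 7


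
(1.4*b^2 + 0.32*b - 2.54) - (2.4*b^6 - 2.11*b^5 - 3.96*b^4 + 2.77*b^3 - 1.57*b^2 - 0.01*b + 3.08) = -2.4*b^6 + 2.11*b^5 + 3.96*b^4 - 2.77*b^3 + 2.97*b^2 + 0.33*b - 5.62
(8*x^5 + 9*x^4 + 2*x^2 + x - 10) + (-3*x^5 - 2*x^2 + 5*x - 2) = 5*x^5 + 9*x^4 + 6*x - 12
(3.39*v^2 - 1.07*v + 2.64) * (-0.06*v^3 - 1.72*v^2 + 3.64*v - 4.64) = -0.2034*v^5 - 5.7666*v^4 + 14.0216*v^3 - 24.1652*v^2 + 14.5744*v - 12.2496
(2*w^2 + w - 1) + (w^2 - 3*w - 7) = 3*w^2 - 2*w - 8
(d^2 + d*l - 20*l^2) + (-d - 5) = d^2 + d*l - d - 20*l^2 - 5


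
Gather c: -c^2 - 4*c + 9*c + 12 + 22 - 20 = -c^2 + 5*c + 14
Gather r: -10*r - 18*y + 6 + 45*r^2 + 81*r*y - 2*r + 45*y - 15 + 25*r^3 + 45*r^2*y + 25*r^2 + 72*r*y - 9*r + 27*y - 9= 25*r^3 + r^2*(45*y + 70) + r*(153*y - 21) + 54*y - 18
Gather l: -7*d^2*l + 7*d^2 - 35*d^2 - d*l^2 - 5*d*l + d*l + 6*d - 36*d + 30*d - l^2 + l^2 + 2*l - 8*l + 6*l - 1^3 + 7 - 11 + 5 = -28*d^2 - d*l^2 + l*(-7*d^2 - 4*d)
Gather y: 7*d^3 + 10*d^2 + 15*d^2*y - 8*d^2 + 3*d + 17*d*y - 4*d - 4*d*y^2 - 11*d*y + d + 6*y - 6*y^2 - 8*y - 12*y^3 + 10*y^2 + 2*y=7*d^3 + 2*d^2 - 12*y^3 + y^2*(4 - 4*d) + y*(15*d^2 + 6*d)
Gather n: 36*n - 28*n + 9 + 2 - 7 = 8*n + 4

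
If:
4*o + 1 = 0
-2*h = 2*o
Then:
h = 1/4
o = -1/4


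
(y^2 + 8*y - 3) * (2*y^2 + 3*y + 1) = 2*y^4 + 19*y^3 + 19*y^2 - y - 3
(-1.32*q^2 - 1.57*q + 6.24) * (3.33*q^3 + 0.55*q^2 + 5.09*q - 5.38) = -4.3956*q^5 - 5.9541*q^4 + 13.1969*q^3 + 2.5423*q^2 + 40.2082*q - 33.5712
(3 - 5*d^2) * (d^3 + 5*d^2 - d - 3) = -5*d^5 - 25*d^4 + 8*d^3 + 30*d^2 - 3*d - 9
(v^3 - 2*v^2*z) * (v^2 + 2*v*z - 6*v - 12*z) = v^5 - 6*v^4 - 4*v^3*z^2 + 24*v^2*z^2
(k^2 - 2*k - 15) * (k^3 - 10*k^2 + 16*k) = k^5 - 12*k^4 + 21*k^3 + 118*k^2 - 240*k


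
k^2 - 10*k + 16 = (k - 8)*(k - 2)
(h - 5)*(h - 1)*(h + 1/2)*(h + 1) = h^4 - 9*h^3/2 - 7*h^2/2 + 9*h/2 + 5/2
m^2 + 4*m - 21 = (m - 3)*(m + 7)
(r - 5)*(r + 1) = r^2 - 4*r - 5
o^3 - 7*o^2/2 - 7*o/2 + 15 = (o - 3)*(o - 5/2)*(o + 2)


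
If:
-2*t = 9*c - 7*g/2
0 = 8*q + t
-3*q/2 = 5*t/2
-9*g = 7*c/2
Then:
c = 0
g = 0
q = 0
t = 0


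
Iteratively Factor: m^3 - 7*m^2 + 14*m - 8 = (m - 2)*(m^2 - 5*m + 4) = (m - 4)*(m - 2)*(m - 1)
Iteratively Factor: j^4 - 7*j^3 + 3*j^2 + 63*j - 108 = (j - 4)*(j^3 - 3*j^2 - 9*j + 27) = (j - 4)*(j - 3)*(j^2 - 9) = (j - 4)*(j - 3)*(j + 3)*(j - 3)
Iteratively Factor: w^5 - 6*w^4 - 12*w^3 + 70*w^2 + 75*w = (w - 5)*(w^4 - w^3 - 17*w^2 - 15*w) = w*(w - 5)*(w^3 - w^2 - 17*w - 15) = w*(w - 5)*(w + 3)*(w^2 - 4*w - 5) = w*(w - 5)*(w + 1)*(w + 3)*(w - 5)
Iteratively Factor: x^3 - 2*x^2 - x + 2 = (x - 1)*(x^2 - x - 2) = (x - 2)*(x - 1)*(x + 1)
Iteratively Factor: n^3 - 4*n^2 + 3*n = (n - 3)*(n^2 - n) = (n - 3)*(n - 1)*(n)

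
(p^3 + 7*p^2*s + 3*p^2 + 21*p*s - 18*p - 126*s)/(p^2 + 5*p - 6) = (p^2 + 7*p*s - 3*p - 21*s)/(p - 1)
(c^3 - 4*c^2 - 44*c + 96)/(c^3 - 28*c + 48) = (c - 8)/(c - 4)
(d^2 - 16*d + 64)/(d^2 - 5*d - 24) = (d - 8)/(d + 3)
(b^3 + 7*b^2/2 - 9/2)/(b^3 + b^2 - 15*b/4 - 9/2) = 2*(b^2 + 2*b - 3)/(2*b^2 - b - 6)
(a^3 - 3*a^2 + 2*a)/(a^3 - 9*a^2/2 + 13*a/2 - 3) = 2*a/(2*a - 3)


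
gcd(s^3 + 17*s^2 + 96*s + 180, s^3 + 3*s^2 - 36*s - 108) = s + 6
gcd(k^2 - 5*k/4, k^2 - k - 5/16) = k - 5/4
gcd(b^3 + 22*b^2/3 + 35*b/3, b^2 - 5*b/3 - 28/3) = b + 7/3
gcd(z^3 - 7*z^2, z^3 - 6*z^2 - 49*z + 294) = z - 7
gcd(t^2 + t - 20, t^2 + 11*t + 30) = t + 5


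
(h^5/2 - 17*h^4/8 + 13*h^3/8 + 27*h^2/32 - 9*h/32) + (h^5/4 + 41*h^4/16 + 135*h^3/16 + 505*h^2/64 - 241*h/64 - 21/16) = 3*h^5/4 + 7*h^4/16 + 161*h^3/16 + 559*h^2/64 - 259*h/64 - 21/16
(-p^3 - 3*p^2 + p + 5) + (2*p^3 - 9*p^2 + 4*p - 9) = p^3 - 12*p^2 + 5*p - 4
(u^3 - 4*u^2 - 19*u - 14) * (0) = 0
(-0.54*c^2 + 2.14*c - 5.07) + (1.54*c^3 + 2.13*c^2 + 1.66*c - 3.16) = 1.54*c^3 + 1.59*c^2 + 3.8*c - 8.23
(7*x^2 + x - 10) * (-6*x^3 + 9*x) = -42*x^5 - 6*x^4 + 123*x^3 + 9*x^2 - 90*x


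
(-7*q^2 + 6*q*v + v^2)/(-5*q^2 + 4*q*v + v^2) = (7*q + v)/(5*q + v)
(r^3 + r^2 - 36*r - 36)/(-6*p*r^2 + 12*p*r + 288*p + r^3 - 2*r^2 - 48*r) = (-r^2 + 5*r + 6)/(6*p*r - 48*p - r^2 + 8*r)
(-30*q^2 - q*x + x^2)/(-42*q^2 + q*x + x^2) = (5*q + x)/(7*q + x)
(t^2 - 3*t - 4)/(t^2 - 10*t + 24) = (t + 1)/(t - 6)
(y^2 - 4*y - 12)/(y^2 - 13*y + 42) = (y + 2)/(y - 7)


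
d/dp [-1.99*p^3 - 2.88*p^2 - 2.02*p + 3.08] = -5.97*p^2 - 5.76*p - 2.02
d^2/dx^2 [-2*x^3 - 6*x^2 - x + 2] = -12*x - 12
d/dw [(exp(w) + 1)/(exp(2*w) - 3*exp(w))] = (-exp(2*w) - 2*exp(w) + 3)*exp(-w)/(exp(2*w) - 6*exp(w) + 9)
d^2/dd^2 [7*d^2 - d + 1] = 14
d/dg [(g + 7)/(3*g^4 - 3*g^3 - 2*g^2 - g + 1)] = (3*g^4 - 3*g^3 - 2*g^2 - g + (g + 7)*(-12*g^3 + 9*g^2 + 4*g + 1) + 1)/(-3*g^4 + 3*g^3 + 2*g^2 + g - 1)^2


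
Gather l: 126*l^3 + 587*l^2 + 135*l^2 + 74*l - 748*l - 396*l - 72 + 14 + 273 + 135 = 126*l^3 + 722*l^2 - 1070*l + 350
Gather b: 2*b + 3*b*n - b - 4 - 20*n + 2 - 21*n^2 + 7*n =b*(3*n + 1) - 21*n^2 - 13*n - 2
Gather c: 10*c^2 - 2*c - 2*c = 10*c^2 - 4*c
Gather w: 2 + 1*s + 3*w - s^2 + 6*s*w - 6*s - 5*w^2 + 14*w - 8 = -s^2 - 5*s - 5*w^2 + w*(6*s + 17) - 6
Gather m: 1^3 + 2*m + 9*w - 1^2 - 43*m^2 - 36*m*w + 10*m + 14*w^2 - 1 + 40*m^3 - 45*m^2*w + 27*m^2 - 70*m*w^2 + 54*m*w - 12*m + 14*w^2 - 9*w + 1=40*m^3 + m^2*(-45*w - 16) + m*(-70*w^2 + 18*w) + 28*w^2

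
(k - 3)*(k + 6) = k^2 + 3*k - 18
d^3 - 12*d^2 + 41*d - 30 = (d - 6)*(d - 5)*(d - 1)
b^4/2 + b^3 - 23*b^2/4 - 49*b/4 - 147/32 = (b/2 + 1/4)*(b - 7/2)*(b + 3/2)*(b + 7/2)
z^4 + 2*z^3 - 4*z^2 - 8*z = z*(z - 2)*(z + 2)^2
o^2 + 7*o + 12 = (o + 3)*(o + 4)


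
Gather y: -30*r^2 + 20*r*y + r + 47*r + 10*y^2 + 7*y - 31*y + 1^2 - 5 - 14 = -30*r^2 + 48*r + 10*y^2 + y*(20*r - 24) - 18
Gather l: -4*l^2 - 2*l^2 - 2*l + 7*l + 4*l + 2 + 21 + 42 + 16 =-6*l^2 + 9*l + 81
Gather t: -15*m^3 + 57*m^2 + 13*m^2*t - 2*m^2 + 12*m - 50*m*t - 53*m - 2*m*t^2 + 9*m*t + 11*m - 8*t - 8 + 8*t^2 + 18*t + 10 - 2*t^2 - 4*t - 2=-15*m^3 + 55*m^2 - 30*m + t^2*(6 - 2*m) + t*(13*m^2 - 41*m + 6)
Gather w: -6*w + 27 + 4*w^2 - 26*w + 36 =4*w^2 - 32*w + 63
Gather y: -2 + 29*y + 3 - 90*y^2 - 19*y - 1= -90*y^2 + 10*y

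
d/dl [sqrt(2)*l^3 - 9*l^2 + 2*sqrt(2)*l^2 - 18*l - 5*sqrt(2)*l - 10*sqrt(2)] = 3*sqrt(2)*l^2 - 18*l + 4*sqrt(2)*l - 18 - 5*sqrt(2)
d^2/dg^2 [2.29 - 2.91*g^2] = -5.82000000000000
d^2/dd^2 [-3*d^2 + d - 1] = -6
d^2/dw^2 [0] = 0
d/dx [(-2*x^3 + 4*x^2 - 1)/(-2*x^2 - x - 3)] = (4*x^4 + 4*x^3 + 14*x^2 - 28*x - 1)/(4*x^4 + 4*x^3 + 13*x^2 + 6*x + 9)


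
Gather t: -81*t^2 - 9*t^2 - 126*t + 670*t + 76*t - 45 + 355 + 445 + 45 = -90*t^2 + 620*t + 800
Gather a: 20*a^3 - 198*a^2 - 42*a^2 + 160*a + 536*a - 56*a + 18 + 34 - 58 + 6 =20*a^3 - 240*a^2 + 640*a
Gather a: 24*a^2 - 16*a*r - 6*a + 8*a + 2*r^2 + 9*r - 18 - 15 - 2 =24*a^2 + a*(2 - 16*r) + 2*r^2 + 9*r - 35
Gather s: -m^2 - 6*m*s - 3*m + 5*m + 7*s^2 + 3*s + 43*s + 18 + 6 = -m^2 + 2*m + 7*s^2 + s*(46 - 6*m) + 24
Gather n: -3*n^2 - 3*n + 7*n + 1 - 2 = -3*n^2 + 4*n - 1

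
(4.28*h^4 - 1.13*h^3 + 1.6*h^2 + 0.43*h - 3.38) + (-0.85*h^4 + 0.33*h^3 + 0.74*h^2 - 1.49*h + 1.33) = 3.43*h^4 - 0.8*h^3 + 2.34*h^2 - 1.06*h - 2.05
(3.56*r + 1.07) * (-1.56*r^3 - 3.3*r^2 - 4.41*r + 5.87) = -5.5536*r^4 - 13.4172*r^3 - 19.2306*r^2 + 16.1785*r + 6.2809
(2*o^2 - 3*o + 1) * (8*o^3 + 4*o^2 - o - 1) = 16*o^5 - 16*o^4 - 6*o^3 + 5*o^2 + 2*o - 1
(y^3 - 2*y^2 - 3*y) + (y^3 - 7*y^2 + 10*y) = 2*y^3 - 9*y^2 + 7*y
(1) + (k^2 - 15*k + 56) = k^2 - 15*k + 57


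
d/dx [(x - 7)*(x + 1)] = 2*x - 6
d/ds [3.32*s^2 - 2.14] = 6.64*s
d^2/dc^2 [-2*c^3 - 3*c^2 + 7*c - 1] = -12*c - 6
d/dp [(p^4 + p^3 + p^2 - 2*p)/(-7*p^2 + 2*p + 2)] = (-14*p^5 - p^4 + 12*p^3 - 6*p^2 + 4*p - 4)/(49*p^4 - 28*p^3 - 24*p^2 + 8*p + 4)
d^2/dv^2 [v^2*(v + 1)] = 6*v + 2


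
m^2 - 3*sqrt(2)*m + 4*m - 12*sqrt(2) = (m + 4)*(m - 3*sqrt(2))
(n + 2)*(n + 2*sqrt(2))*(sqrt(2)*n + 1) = sqrt(2)*n^3 + 2*sqrt(2)*n^2 + 5*n^2 + 2*sqrt(2)*n + 10*n + 4*sqrt(2)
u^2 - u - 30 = (u - 6)*(u + 5)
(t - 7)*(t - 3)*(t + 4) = t^3 - 6*t^2 - 19*t + 84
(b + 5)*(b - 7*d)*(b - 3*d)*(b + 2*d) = b^4 - 8*b^3*d + 5*b^3 + b^2*d^2 - 40*b^2*d + 42*b*d^3 + 5*b*d^2 + 210*d^3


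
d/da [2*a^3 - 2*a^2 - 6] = 2*a*(3*a - 2)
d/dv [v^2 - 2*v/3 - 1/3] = 2*v - 2/3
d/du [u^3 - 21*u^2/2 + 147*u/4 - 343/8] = 3*u^2 - 21*u + 147/4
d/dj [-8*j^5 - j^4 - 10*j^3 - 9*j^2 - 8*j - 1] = -40*j^4 - 4*j^3 - 30*j^2 - 18*j - 8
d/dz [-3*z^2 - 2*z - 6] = -6*z - 2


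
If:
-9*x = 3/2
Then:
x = -1/6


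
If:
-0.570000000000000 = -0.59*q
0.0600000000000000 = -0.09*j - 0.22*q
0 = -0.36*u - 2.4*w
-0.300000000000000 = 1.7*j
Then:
No Solution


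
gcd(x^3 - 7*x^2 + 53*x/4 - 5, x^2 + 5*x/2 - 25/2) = x - 5/2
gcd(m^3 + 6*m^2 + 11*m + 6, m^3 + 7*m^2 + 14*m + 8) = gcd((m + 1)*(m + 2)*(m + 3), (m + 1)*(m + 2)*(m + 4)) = m^2 + 3*m + 2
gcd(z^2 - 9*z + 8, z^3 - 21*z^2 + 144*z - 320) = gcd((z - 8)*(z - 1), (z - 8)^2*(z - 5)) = z - 8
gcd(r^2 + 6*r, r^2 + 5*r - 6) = r + 6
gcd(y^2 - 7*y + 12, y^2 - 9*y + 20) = y - 4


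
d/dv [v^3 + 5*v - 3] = 3*v^2 + 5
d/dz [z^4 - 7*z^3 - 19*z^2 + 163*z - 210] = 4*z^3 - 21*z^2 - 38*z + 163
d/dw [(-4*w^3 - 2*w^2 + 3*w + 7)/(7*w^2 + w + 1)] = (-28*w^4 - 8*w^3 - 35*w^2 - 102*w - 4)/(49*w^4 + 14*w^3 + 15*w^2 + 2*w + 1)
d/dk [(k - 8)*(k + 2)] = 2*k - 6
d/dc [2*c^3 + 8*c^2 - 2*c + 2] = 6*c^2 + 16*c - 2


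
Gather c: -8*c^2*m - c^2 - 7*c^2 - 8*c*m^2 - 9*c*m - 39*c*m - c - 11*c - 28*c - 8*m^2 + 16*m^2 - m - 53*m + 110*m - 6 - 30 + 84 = c^2*(-8*m - 8) + c*(-8*m^2 - 48*m - 40) + 8*m^2 + 56*m + 48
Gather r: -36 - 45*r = -45*r - 36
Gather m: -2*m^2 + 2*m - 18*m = -2*m^2 - 16*m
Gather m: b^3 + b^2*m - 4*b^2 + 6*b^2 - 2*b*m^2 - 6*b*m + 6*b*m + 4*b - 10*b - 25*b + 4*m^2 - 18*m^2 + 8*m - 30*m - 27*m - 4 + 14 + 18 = b^3 + 2*b^2 - 31*b + m^2*(-2*b - 14) + m*(b^2 - 49) + 28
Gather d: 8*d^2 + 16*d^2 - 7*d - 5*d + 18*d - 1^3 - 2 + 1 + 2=24*d^2 + 6*d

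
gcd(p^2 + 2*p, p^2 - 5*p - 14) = p + 2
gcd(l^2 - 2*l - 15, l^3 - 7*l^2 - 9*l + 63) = l + 3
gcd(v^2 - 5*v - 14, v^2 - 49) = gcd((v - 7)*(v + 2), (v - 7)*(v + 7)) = v - 7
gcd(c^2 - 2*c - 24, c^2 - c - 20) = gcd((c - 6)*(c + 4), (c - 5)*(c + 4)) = c + 4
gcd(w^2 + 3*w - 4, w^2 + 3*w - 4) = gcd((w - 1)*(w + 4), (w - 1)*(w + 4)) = w^2 + 3*w - 4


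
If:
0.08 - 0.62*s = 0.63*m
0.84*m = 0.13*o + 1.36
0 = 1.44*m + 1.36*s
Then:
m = -3.02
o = -29.99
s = 3.20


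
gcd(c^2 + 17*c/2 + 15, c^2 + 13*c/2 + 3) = c + 6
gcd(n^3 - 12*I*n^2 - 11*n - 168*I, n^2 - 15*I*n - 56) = n^2 - 15*I*n - 56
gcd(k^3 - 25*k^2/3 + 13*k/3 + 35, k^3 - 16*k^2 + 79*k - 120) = k - 3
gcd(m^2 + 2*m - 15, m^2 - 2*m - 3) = m - 3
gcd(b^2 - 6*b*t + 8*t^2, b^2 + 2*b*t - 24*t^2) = -b + 4*t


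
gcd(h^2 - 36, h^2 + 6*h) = h + 6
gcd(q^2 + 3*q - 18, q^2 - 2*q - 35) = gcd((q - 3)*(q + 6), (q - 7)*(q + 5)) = 1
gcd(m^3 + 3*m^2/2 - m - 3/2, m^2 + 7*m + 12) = 1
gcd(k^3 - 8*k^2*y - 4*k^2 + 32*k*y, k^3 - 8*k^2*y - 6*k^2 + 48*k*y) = -k^2 + 8*k*y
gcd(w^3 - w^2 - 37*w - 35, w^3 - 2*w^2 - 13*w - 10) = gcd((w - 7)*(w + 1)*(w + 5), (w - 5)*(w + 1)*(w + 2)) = w + 1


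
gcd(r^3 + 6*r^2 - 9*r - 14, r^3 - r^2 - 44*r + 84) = r^2 + 5*r - 14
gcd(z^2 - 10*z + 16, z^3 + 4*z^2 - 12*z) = z - 2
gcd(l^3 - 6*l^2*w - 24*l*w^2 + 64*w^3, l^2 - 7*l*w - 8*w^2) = -l + 8*w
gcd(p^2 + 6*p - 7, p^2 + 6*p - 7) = p^2 + 6*p - 7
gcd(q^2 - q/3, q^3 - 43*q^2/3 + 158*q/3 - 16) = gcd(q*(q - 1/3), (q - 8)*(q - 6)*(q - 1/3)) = q - 1/3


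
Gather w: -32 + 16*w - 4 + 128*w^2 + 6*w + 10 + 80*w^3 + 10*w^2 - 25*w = 80*w^3 + 138*w^2 - 3*w - 26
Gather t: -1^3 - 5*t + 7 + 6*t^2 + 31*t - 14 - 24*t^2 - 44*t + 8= -18*t^2 - 18*t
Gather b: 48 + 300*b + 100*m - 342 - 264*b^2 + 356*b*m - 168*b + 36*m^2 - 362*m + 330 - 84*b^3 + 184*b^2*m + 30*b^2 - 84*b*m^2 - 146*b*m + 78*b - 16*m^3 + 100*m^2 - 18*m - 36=-84*b^3 + b^2*(184*m - 234) + b*(-84*m^2 + 210*m + 210) - 16*m^3 + 136*m^2 - 280*m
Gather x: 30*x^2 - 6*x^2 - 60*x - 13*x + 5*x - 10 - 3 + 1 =24*x^2 - 68*x - 12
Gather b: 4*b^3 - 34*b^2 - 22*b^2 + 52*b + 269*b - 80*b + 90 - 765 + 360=4*b^3 - 56*b^2 + 241*b - 315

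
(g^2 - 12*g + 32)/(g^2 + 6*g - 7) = (g^2 - 12*g + 32)/(g^2 + 6*g - 7)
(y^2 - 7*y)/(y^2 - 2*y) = (y - 7)/(y - 2)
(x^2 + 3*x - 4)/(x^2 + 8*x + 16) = (x - 1)/(x + 4)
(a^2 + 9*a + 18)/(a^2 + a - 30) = (a + 3)/(a - 5)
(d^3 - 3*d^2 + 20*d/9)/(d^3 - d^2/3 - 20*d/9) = (3*d - 4)/(3*d + 4)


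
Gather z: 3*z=3*z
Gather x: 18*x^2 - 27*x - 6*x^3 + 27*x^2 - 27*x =-6*x^3 + 45*x^2 - 54*x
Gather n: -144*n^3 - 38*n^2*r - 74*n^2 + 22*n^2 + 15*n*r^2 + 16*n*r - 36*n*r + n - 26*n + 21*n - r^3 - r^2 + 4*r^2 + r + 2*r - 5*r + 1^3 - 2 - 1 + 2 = -144*n^3 + n^2*(-38*r - 52) + n*(15*r^2 - 20*r - 4) - r^3 + 3*r^2 - 2*r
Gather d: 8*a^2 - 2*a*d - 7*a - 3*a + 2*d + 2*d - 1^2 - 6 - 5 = 8*a^2 - 10*a + d*(4 - 2*a) - 12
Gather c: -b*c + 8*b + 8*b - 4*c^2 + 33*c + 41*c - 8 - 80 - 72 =16*b - 4*c^2 + c*(74 - b) - 160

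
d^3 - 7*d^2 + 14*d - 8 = (d - 4)*(d - 2)*(d - 1)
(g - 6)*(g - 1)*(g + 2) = g^3 - 5*g^2 - 8*g + 12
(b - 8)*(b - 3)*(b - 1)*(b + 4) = b^4 - 8*b^3 - 13*b^2 + 116*b - 96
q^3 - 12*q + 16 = (q - 2)^2*(q + 4)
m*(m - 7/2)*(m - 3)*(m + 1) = m^4 - 11*m^3/2 + 4*m^2 + 21*m/2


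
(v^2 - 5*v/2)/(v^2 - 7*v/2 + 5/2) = v/(v - 1)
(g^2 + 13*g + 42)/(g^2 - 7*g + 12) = (g^2 + 13*g + 42)/(g^2 - 7*g + 12)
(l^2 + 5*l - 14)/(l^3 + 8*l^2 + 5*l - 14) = (l - 2)/(l^2 + l - 2)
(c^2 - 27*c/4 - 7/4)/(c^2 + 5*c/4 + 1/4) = (c - 7)/(c + 1)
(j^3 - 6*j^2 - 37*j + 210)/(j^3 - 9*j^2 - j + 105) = (j + 6)/(j + 3)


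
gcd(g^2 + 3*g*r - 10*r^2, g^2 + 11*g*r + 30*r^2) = g + 5*r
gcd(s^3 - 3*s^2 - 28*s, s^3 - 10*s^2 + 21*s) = s^2 - 7*s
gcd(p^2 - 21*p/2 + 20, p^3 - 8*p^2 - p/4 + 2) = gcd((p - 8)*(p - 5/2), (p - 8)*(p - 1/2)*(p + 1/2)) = p - 8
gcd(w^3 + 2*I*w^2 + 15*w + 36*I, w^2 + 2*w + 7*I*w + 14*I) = 1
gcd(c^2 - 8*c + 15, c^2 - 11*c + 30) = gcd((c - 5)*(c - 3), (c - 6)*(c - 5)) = c - 5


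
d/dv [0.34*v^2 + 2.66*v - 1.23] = 0.68*v + 2.66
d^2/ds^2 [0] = 0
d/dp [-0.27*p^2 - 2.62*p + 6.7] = -0.54*p - 2.62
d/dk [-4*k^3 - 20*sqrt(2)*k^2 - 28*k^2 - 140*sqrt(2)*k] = -12*k^2 - 40*sqrt(2)*k - 56*k - 140*sqrt(2)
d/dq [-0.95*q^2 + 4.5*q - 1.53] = 4.5 - 1.9*q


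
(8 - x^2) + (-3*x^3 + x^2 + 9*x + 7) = -3*x^3 + 9*x + 15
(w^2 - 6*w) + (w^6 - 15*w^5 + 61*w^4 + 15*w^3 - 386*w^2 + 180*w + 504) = w^6 - 15*w^5 + 61*w^4 + 15*w^3 - 385*w^2 + 174*w + 504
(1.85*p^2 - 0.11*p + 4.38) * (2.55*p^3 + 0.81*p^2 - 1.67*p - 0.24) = 4.7175*p^5 + 1.218*p^4 + 7.9904*p^3 + 3.2875*p^2 - 7.2882*p - 1.0512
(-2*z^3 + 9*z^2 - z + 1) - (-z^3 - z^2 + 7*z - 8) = -z^3 + 10*z^2 - 8*z + 9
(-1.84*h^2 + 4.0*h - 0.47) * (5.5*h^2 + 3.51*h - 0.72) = -10.12*h^4 + 15.5416*h^3 + 12.7798*h^2 - 4.5297*h + 0.3384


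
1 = 1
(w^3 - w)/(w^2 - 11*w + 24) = (w^3 - w)/(w^2 - 11*w + 24)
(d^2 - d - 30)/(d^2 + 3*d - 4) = (d^2 - d - 30)/(d^2 + 3*d - 4)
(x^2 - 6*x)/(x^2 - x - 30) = x/(x + 5)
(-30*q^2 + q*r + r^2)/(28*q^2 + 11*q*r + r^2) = (-30*q^2 + q*r + r^2)/(28*q^2 + 11*q*r + r^2)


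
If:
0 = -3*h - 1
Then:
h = -1/3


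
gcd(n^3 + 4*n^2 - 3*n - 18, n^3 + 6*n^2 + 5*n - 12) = n + 3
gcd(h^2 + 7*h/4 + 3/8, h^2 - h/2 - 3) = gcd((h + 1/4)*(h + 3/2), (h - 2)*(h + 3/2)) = h + 3/2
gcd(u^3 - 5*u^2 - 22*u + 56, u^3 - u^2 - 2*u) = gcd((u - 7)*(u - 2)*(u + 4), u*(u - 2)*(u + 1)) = u - 2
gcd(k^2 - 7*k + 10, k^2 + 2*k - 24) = 1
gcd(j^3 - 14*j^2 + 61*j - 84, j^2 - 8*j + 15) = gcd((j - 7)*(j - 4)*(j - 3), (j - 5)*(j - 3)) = j - 3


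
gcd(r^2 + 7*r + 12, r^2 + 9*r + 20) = r + 4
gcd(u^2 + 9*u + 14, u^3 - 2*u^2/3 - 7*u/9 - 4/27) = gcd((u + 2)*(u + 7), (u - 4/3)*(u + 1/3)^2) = 1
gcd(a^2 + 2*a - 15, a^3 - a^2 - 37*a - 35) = a + 5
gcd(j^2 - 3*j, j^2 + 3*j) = j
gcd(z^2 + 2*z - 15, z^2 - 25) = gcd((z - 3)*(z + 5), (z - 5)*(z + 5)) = z + 5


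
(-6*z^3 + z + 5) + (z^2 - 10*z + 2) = -6*z^3 + z^2 - 9*z + 7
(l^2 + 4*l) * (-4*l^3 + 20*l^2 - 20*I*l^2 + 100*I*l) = -4*l^5 + 4*l^4 - 20*I*l^4 + 80*l^3 + 20*I*l^3 + 400*I*l^2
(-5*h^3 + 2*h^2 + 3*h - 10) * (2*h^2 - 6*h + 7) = -10*h^5 + 34*h^4 - 41*h^3 - 24*h^2 + 81*h - 70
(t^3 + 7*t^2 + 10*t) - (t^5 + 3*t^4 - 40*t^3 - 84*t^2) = -t^5 - 3*t^4 + 41*t^3 + 91*t^2 + 10*t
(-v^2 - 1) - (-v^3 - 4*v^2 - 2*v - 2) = v^3 + 3*v^2 + 2*v + 1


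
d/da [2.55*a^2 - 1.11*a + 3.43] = 5.1*a - 1.11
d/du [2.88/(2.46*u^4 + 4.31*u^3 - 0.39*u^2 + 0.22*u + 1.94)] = (-28.3392*u^3 - 37.2384*u^2 + 2.2464*u - 0.6336)/(2.46*u^4 + 4.31*u^3 - 0.39*u^2 + 0.22*u + 1.94)^2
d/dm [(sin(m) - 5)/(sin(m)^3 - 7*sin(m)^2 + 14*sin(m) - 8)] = (-2*sin(m)^3 + 22*sin(m)^2 - 70*sin(m) + 62)*cos(m)/(sin(m)^3 - 7*sin(m)^2 + 14*sin(m) - 8)^2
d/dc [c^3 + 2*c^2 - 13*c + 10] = 3*c^2 + 4*c - 13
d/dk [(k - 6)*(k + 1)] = 2*k - 5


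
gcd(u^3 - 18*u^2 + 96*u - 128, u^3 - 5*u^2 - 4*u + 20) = u - 2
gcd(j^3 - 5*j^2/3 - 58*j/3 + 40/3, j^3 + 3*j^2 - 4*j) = j + 4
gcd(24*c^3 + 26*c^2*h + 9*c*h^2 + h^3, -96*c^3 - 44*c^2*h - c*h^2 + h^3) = 12*c^2 + 7*c*h + h^2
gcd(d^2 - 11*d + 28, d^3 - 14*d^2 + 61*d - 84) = d^2 - 11*d + 28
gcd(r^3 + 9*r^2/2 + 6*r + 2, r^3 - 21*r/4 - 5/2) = r^2 + 5*r/2 + 1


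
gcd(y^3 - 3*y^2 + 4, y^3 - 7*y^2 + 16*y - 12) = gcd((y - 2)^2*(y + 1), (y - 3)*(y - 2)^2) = y^2 - 4*y + 4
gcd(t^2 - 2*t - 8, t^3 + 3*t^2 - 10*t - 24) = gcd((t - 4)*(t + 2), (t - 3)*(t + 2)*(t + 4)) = t + 2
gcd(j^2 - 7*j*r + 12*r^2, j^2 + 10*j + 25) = 1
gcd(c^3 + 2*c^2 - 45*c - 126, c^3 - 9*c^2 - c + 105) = c^2 - 4*c - 21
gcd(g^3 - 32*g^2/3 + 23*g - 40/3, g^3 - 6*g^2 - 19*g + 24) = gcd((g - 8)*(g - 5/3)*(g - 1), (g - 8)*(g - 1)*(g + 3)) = g^2 - 9*g + 8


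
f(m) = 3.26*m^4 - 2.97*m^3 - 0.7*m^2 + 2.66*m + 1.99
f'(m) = 13.04*m^3 - 8.91*m^2 - 1.4*m + 2.66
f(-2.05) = 76.76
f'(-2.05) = -144.26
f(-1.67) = 34.78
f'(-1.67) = -80.58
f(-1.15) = 8.22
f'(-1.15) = -27.35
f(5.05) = 1735.30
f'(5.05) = 1447.75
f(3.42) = 330.08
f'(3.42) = 415.28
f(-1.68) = 35.60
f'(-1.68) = -81.97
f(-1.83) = 49.54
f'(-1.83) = -104.53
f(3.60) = 411.48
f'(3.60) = 490.54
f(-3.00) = 331.96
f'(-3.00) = -425.41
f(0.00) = 1.99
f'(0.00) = 2.66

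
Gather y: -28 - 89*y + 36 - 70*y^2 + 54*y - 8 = -70*y^2 - 35*y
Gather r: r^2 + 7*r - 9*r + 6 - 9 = r^2 - 2*r - 3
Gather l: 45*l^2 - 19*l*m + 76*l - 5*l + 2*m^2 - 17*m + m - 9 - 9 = 45*l^2 + l*(71 - 19*m) + 2*m^2 - 16*m - 18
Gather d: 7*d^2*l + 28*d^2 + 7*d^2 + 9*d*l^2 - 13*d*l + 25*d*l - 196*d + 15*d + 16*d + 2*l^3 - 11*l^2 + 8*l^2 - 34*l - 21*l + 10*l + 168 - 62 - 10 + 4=d^2*(7*l + 35) + d*(9*l^2 + 12*l - 165) + 2*l^3 - 3*l^2 - 45*l + 100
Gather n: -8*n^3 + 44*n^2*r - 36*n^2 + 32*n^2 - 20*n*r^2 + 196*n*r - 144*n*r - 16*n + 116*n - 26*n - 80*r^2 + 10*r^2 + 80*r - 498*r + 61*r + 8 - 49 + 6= -8*n^3 + n^2*(44*r - 4) + n*(-20*r^2 + 52*r + 74) - 70*r^2 - 357*r - 35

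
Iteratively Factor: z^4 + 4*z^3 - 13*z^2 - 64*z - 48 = (z + 4)*(z^3 - 13*z - 12) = (z - 4)*(z + 4)*(z^2 + 4*z + 3) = (z - 4)*(z + 1)*(z + 4)*(z + 3)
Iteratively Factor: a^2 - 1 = (a - 1)*(a + 1)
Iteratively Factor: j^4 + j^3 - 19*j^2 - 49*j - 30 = (j + 3)*(j^3 - 2*j^2 - 13*j - 10) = (j - 5)*(j + 3)*(j^2 + 3*j + 2) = (j - 5)*(j + 1)*(j + 3)*(j + 2)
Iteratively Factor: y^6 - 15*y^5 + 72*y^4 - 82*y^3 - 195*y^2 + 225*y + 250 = (y + 1)*(y^5 - 16*y^4 + 88*y^3 - 170*y^2 - 25*y + 250) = (y - 5)*(y + 1)*(y^4 - 11*y^3 + 33*y^2 - 5*y - 50) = (y - 5)^2*(y + 1)*(y^3 - 6*y^2 + 3*y + 10) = (y - 5)^2*(y - 2)*(y + 1)*(y^2 - 4*y - 5) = (y - 5)^2*(y - 2)*(y + 1)^2*(y - 5)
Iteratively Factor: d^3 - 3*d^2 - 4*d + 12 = (d - 3)*(d^2 - 4) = (d - 3)*(d + 2)*(d - 2)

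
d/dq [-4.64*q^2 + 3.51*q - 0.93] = 3.51 - 9.28*q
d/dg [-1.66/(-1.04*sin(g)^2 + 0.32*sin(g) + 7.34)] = (0.5312 - 3.4528*sin(g))*cos(g)/(-1.04*sin(g)^2 + 0.32*sin(g) + 7.34)^2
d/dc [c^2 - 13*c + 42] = 2*c - 13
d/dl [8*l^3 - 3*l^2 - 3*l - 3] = 24*l^2 - 6*l - 3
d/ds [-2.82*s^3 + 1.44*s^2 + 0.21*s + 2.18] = -8.46*s^2 + 2.88*s + 0.21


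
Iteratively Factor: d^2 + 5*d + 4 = (d + 1)*(d + 4)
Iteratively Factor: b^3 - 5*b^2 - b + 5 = (b + 1)*(b^2 - 6*b + 5) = (b - 5)*(b + 1)*(b - 1)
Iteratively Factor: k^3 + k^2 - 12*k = (k - 3)*(k^2 + 4*k) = k*(k - 3)*(k + 4)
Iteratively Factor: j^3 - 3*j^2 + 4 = (j - 2)*(j^2 - j - 2) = (j - 2)^2*(j + 1)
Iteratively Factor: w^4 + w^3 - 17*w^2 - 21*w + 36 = (w + 3)*(w^3 - 2*w^2 - 11*w + 12) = (w - 4)*(w + 3)*(w^2 + 2*w - 3) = (w - 4)*(w - 1)*(w + 3)*(w + 3)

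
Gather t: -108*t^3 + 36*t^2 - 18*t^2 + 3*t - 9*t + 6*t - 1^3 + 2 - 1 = -108*t^3 + 18*t^2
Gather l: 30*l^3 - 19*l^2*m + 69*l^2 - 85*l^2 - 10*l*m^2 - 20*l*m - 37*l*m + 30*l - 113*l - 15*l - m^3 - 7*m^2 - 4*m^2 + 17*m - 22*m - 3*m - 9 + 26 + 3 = 30*l^3 + l^2*(-19*m - 16) + l*(-10*m^2 - 57*m - 98) - m^3 - 11*m^2 - 8*m + 20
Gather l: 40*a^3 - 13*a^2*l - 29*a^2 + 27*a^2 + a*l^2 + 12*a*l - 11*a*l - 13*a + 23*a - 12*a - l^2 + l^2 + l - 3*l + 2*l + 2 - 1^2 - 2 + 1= 40*a^3 - 2*a^2 + a*l^2 - 2*a + l*(-13*a^2 + a)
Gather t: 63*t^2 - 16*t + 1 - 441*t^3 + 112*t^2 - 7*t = -441*t^3 + 175*t^2 - 23*t + 1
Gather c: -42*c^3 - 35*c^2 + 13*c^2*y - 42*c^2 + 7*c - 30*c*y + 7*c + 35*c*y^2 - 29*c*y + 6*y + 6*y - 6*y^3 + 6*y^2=-42*c^3 + c^2*(13*y - 77) + c*(35*y^2 - 59*y + 14) - 6*y^3 + 6*y^2 + 12*y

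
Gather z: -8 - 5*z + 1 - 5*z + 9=2 - 10*z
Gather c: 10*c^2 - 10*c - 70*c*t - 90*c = 10*c^2 + c*(-70*t - 100)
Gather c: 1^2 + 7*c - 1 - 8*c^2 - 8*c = -8*c^2 - c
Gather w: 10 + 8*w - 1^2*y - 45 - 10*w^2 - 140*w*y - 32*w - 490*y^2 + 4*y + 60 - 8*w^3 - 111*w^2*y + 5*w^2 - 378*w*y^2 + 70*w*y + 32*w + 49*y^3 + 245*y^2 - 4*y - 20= -8*w^3 + w^2*(-111*y - 5) + w*(-378*y^2 - 70*y + 8) + 49*y^3 - 245*y^2 - y + 5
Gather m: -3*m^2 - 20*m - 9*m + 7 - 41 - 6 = -3*m^2 - 29*m - 40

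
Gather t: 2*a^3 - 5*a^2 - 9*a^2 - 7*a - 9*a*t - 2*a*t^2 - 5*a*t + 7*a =2*a^3 - 14*a^2 - 2*a*t^2 - 14*a*t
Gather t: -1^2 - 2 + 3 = 0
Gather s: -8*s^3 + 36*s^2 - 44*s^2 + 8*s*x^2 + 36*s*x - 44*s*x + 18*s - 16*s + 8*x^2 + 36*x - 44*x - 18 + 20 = -8*s^3 - 8*s^2 + s*(8*x^2 - 8*x + 2) + 8*x^2 - 8*x + 2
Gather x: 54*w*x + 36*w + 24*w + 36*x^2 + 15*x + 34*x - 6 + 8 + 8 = 60*w + 36*x^2 + x*(54*w + 49) + 10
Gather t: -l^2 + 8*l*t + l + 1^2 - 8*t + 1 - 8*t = -l^2 + l + t*(8*l - 16) + 2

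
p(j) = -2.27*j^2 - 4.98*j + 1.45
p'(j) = -4.54*j - 4.98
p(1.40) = -9.97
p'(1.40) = -11.34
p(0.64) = -2.67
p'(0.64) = -7.89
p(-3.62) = -10.27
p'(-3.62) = 11.45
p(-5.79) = -45.82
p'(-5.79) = 21.31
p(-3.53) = -9.26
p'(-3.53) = 11.05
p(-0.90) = 4.09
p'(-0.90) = -0.89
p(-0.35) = 2.91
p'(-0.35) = -3.39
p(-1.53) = 3.76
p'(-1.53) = 1.97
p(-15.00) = -434.60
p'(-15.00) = 63.12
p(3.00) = -33.92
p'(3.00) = -18.60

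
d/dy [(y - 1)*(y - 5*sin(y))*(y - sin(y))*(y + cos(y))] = (1 - y)*(y - 5*sin(y))*(y - sin(y))*(sin(y) - 1) + (1 - y)*(y - 5*sin(y))*(y + cos(y))*(cos(y) - 1) + (1 - y)*(y - sin(y))*(y + cos(y))*(5*cos(y) - 1) + (y - 5*sin(y))*(y - sin(y))*(y + cos(y))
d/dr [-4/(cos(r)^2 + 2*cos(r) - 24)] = -8*(cos(r) + 1)*sin(r)/(cos(r)^2 + 2*cos(r) - 24)^2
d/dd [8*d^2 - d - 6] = 16*d - 1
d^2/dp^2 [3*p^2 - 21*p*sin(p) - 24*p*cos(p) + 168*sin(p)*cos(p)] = 21*p*sin(p) + 24*p*cos(p) + 48*sin(p) - 336*sin(2*p) - 42*cos(p) + 6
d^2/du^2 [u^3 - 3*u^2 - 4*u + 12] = 6*u - 6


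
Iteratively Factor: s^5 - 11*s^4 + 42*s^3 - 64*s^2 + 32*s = (s - 4)*(s^4 - 7*s^3 + 14*s^2 - 8*s) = s*(s - 4)*(s^3 - 7*s^2 + 14*s - 8) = s*(s - 4)*(s - 1)*(s^2 - 6*s + 8) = s*(s - 4)^2*(s - 1)*(s - 2)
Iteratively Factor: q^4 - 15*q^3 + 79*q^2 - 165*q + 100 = (q - 4)*(q^3 - 11*q^2 + 35*q - 25) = (q - 5)*(q - 4)*(q^2 - 6*q + 5) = (q - 5)*(q - 4)*(q - 1)*(q - 5)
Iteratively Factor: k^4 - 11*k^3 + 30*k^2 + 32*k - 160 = (k + 2)*(k^3 - 13*k^2 + 56*k - 80) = (k - 5)*(k + 2)*(k^2 - 8*k + 16) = (k - 5)*(k - 4)*(k + 2)*(k - 4)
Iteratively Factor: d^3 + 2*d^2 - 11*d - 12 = (d + 1)*(d^2 + d - 12) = (d - 3)*(d + 1)*(d + 4)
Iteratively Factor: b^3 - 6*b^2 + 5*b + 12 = (b - 3)*(b^2 - 3*b - 4) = (b - 4)*(b - 3)*(b + 1)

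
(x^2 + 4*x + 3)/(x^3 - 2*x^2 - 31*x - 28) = (x + 3)/(x^2 - 3*x - 28)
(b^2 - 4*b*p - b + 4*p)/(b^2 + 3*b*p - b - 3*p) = (b - 4*p)/(b + 3*p)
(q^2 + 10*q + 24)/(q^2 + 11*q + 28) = (q + 6)/(q + 7)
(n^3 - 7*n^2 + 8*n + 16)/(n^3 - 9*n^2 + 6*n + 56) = (n^2 - 3*n - 4)/(n^2 - 5*n - 14)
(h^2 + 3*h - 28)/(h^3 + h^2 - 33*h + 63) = (h - 4)/(h^2 - 6*h + 9)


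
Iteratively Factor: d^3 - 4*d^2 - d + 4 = (d - 4)*(d^2 - 1) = (d - 4)*(d + 1)*(d - 1)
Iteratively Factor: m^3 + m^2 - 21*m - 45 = (m + 3)*(m^2 - 2*m - 15) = (m - 5)*(m + 3)*(m + 3)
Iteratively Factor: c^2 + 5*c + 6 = (c + 3)*(c + 2)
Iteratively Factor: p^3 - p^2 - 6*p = (p)*(p^2 - p - 6) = p*(p + 2)*(p - 3)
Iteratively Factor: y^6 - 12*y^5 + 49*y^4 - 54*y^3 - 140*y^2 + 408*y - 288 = (y - 3)*(y^5 - 9*y^4 + 22*y^3 + 12*y^2 - 104*y + 96) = (y - 3)*(y - 2)*(y^4 - 7*y^3 + 8*y^2 + 28*y - 48) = (y - 3)*(y - 2)^2*(y^3 - 5*y^2 - 2*y + 24) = (y - 4)*(y - 3)*(y - 2)^2*(y^2 - y - 6) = (y - 4)*(y - 3)^2*(y - 2)^2*(y + 2)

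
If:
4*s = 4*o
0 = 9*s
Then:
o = 0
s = 0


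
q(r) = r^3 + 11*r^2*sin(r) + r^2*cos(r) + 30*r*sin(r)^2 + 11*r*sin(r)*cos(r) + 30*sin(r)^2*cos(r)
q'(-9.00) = -714.78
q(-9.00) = -1257.67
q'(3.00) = -55.09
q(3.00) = 28.65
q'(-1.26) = 115.06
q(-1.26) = -40.05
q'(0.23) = 24.26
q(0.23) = 2.63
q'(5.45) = 83.97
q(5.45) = 10.81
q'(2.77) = -57.53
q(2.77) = 41.71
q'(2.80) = -57.53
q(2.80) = 39.99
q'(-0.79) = 41.44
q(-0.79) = -1.89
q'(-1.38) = 123.50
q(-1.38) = -54.44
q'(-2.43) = -60.95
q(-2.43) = -115.24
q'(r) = -r^2*sin(r) + 11*r^2*cos(r) + 3*r^2 - 11*r*sin(r)^2 + 60*r*sin(r)*cos(r) + 22*r*sin(r) + 11*r*cos(r)^2 + 2*r*cos(r) - 30*sin(r)^3 + 30*sin(r)^2 + 60*sin(r)*cos(r)^2 + 11*sin(r)*cos(r)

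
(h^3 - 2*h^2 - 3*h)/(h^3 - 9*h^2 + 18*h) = (h + 1)/(h - 6)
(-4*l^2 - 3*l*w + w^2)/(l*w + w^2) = (-4*l + w)/w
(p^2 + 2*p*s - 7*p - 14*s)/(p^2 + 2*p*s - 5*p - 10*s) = (p - 7)/(p - 5)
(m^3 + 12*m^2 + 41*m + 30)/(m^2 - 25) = (m^2 + 7*m + 6)/(m - 5)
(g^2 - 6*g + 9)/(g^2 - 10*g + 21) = (g - 3)/(g - 7)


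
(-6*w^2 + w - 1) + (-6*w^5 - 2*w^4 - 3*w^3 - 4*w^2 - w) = -6*w^5 - 2*w^4 - 3*w^3 - 10*w^2 - 1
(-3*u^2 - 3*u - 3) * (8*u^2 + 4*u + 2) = -24*u^4 - 36*u^3 - 42*u^2 - 18*u - 6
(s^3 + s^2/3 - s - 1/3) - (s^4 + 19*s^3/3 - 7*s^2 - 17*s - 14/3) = -s^4 - 16*s^3/3 + 22*s^2/3 + 16*s + 13/3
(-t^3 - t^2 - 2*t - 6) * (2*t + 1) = -2*t^4 - 3*t^3 - 5*t^2 - 14*t - 6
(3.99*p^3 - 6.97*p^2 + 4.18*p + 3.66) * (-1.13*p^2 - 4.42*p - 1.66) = -4.5087*p^5 - 9.7597*p^4 + 19.4606*p^3 - 11.0412*p^2 - 23.116*p - 6.0756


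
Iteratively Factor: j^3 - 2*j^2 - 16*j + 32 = (j - 2)*(j^2 - 16) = (j - 4)*(j - 2)*(j + 4)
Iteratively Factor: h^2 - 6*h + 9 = (h - 3)*(h - 3)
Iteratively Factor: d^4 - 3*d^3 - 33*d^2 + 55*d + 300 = (d + 4)*(d^3 - 7*d^2 - 5*d + 75) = (d - 5)*(d + 4)*(d^2 - 2*d - 15) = (d - 5)^2*(d + 4)*(d + 3)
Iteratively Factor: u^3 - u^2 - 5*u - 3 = (u + 1)*(u^2 - 2*u - 3) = (u - 3)*(u + 1)*(u + 1)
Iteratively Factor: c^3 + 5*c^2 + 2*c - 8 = (c + 2)*(c^2 + 3*c - 4) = (c - 1)*(c + 2)*(c + 4)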